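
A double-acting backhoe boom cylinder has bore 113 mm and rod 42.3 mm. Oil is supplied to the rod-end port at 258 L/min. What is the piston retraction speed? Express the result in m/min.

Rod-side annular area A_ann = π/4 × (113² − 42.3²) = 8623 mm^2
Flow into the rod-end port fills the annular volume.
v = Q / A

v ≈ 29.9 m/min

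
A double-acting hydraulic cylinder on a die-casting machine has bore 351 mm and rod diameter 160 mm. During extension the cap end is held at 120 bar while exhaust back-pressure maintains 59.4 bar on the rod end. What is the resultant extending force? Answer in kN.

Cap-side area A_cap = π/4 × (351 mm)² = 96760 mm^2
Rod-side annular area A_ann = π/4 × (351² − 160²) = 76660 mm^2
Net thrust = P_cap·A_cap − P_rod·A_ann = 1161 kN − 455.3 kN

F ≈ 706 kN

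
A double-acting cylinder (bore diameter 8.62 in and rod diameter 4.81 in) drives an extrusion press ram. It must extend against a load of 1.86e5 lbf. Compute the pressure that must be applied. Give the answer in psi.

P ≈ 3190 psi

Cap-side area A_cap = π/4 × (8.62 in)² = 58.36 in^2
P = F / A = 1.86e5 lbf / A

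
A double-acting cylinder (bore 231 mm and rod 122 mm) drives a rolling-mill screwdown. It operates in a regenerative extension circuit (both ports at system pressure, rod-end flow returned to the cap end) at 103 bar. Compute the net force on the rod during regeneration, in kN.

F ≈ 120 kN

With equal pressure on both faces, forces on the annular region cancel; the net push is pressure × rod cross-section.
Rod cross-section A_rod = π/4 × (122 mm)² = 11690 mm^2
F = P × A_rod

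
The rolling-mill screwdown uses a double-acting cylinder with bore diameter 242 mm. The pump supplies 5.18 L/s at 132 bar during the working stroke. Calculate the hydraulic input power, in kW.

Hydraulic power = P × Q

W ≈ 68.4 kW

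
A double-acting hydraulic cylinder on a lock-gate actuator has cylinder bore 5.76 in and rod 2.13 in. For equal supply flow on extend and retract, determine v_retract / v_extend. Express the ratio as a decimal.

Cap-side area A_cap = π/4 × (5.76 in)² = 26.06 in^2
Rod-side annular area A_ann = π/4 × (5.76² − 2.13²) = 22.49 in^2
For equal Q, v ∝ 1/A, so v_ret/v_ext = A_cap/A_ann.

v_ret/v_ext ≈ 1.16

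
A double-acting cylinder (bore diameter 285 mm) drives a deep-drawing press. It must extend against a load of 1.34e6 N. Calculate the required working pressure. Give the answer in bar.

Cap-side area A_cap = π/4 × (285 mm)² = 63790 mm^2
P = F / A = 1.34e6 N / A

P ≈ 210 bar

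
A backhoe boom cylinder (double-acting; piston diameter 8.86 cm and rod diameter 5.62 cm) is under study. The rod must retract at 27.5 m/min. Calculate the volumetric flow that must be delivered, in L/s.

Rod-side annular area A_ann = π/4 × (8.86² − 5.62²) = 36.85 cm^2
Q = A × v

Q ≈ 1.69 L/s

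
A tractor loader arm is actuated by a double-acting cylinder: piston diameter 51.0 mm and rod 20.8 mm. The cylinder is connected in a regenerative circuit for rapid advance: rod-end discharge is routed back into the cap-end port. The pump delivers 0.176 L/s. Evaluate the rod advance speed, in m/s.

v ≈ 0.518 m/s

In regeneration the rod-end outflow joins the pump flow into the cap end, so the net volume the pump must supply per unit advance equals the rod cross-section area.
Rod cross-section A_rod = π/4 × (20.8 mm)² = 339.8 mm^2
v = Q_pump / A_rod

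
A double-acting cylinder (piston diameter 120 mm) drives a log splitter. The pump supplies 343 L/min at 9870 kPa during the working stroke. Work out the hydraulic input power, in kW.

Hydraulic power = P × Q

W ≈ 56.4 kW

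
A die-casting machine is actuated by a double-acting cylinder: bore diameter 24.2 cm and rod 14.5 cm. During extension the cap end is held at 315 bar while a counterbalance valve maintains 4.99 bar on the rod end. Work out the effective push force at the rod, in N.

F ≈ 1.43e6 N

Cap-side area A_cap = π/4 × (24.2 cm)² = 460.0 cm^2
Rod-side annular area A_ann = π/4 × (24.2² − 14.5²) = 294.8 cm^2
Net thrust = P_cap·A_cap − P_rod·A_ann = 1.449e6 N − 14710 N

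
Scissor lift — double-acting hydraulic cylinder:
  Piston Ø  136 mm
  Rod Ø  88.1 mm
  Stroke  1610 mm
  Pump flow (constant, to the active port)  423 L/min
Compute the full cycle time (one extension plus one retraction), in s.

t ≈ 5.24 s

Cap-side area A_cap = π/4 × (136 mm)² = 14530 mm^2
Rod-side annular area A_ann = π/4 × (136² − 88.1²) = 8431 mm^2
t_ext = A_cap·L/Q = 3.317 s
t_ret = A_ann·L/Q = 1.925 s
t_cycle = t_ext + t_ret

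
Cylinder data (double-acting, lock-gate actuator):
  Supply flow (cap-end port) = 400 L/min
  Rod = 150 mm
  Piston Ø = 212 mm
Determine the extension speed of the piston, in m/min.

Cap-side area A_cap = π/4 × (212 mm)² = 35300 mm^2
v = Q / A

v ≈ 11.3 m/min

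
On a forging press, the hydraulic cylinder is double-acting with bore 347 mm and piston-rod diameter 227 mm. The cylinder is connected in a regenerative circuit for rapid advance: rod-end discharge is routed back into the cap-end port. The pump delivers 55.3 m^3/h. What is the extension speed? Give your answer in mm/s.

v ≈ 380 mm/s

In regeneration the rod-end outflow joins the pump flow into the cap end, so the net volume the pump must supply per unit advance equals the rod cross-section area.
Rod cross-section A_rod = π/4 × (227 mm)² = 40470 mm^2
v = Q_pump / A_rod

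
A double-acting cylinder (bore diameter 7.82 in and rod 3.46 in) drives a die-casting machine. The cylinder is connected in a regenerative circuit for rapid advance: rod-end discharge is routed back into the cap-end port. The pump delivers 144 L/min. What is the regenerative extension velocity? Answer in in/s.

In regeneration the rod-end outflow joins the pump flow into the cap end, so the net volume the pump must supply per unit advance equals the rod cross-section area.
Rod cross-section A_rod = π/4 × (3.46 in)² = 9.402 in^2
v = Q_pump / A_rod

v ≈ 15.6 in/s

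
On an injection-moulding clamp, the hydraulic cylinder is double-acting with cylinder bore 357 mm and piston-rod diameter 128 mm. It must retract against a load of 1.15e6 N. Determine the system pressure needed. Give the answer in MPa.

P ≈ 13.2 MPa

Rod-side annular area A_ann = π/4 × (357² − 128²) = 87230 mm^2
Retraction: pressure acts on the annular area.
P = F / A = 1.15e6 N / A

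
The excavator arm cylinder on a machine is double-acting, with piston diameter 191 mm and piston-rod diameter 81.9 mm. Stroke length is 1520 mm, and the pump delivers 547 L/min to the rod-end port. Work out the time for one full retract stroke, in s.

Rod-side annular area A_ann = π/4 × (191² − 81.9²) = 23380 mm^2
Swept volume V = A × L; t = V / Q = A·L / Q

t ≈ 3.90 s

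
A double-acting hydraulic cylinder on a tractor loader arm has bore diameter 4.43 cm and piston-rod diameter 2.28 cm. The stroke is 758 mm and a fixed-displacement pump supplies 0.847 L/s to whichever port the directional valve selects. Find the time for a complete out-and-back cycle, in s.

t ≈ 2.39 s

Cap-side area A_cap = π/4 × (4.43 cm)² = 15.41 cm^2
Rod-side annular area A_ann = π/4 × (4.43² − 2.28²) = 11.33 cm^2
t_ext = A_cap·L/Q = 1.379 s
t_ret = A_ann·L/Q = 1.014 s
t_cycle = t_ext + t_ret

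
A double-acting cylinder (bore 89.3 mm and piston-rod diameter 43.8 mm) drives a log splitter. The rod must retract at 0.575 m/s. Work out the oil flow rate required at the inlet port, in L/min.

Rod-side annular area A_ann = π/4 × (89.3² − 43.8²) = 4756 mm^2
Q = A × v

Q ≈ 164 L/min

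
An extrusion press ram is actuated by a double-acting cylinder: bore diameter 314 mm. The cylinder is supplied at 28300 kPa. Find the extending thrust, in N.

F ≈ 2.19e6 N

Cap-side area A_cap = π/4 × (314 mm)² = 77440 mm^2
F = P × A_cap = 28300 kPa × A_cap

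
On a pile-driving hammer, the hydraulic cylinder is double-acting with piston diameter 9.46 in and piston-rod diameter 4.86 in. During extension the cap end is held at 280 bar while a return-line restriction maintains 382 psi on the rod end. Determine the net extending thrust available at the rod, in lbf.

Cap-side area A_cap = π/4 × (9.46 in)² = 70.29 in^2
Rod-side annular area A_ann = π/4 × (9.46² − 4.86²) = 51.74 in^2
Net thrust = P_cap·A_cap − P_rod·A_ann = 2.854e5 lbf − 19760 lbf

F ≈ 2.66e5 lbf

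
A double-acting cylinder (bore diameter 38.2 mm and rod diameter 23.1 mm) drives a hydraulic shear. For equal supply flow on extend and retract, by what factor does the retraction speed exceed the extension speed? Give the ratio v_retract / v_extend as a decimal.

Cap-side area A_cap = π/4 × (38.2 mm)² = 1146 mm^2
Rod-side annular area A_ann = π/4 × (38.2² − 23.1²) = 727.0 mm^2
For equal Q, v ∝ 1/A, so v_ret/v_ext = A_cap/A_ann.

v_ret/v_ext ≈ 1.58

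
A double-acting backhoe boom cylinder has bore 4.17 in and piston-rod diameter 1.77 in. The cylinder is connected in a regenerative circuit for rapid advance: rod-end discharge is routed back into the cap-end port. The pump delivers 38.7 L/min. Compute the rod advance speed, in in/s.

In regeneration the rod-end outflow joins the pump flow into the cap end, so the net volume the pump must supply per unit advance equals the rod cross-section area.
Rod cross-section A_rod = π/4 × (1.77 in)² = 2.461 in^2
v = Q_pump / A_rod

v ≈ 16.0 in/s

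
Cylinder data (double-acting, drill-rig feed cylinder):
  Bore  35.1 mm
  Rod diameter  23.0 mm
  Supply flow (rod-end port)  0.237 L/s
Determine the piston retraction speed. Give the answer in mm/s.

v ≈ 429 mm/s

Rod-side annular area A_ann = π/4 × (35.1² − 23.0²) = 552.1 mm^2
Flow into the rod-end port fills the annular volume.
v = Q / A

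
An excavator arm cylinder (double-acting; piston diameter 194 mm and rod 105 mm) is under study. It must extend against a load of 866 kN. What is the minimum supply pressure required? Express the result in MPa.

Cap-side area A_cap = π/4 × (194 mm)² = 29560 mm^2
P = F / A = 866 kN / A

P ≈ 29.3 MPa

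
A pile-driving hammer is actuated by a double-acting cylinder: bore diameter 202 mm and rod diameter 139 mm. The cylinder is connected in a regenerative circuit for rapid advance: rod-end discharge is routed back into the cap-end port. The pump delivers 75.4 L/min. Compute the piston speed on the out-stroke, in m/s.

In regeneration the rod-end outflow joins the pump flow into the cap end, so the net volume the pump must supply per unit advance equals the rod cross-section area.
Rod cross-section A_rod = π/4 × (139 mm)² = 15170 mm^2
v = Q_pump / A_rod

v ≈ 0.0828 m/s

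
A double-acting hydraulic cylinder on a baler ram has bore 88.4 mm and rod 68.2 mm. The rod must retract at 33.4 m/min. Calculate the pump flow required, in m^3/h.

Q ≈ 4.98 m^3/h

Rod-side annular area A_ann = π/4 × (88.4² − 68.2²) = 2484 mm^2
Q = A × v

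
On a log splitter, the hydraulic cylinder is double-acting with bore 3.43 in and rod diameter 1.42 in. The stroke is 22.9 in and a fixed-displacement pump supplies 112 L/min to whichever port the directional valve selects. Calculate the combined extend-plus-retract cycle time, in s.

Cap-side area A_cap = π/4 × (3.43 in)² = 9.240 in^2
Rod-side annular area A_ann = π/4 × (3.43² − 1.42²) = 7.656 in^2
t_ext = A_cap·L/Q = 1.858 s
t_ret = A_ann·L/Q = 1.539 s
t_cycle = t_ext + t_ret

t ≈ 3.40 s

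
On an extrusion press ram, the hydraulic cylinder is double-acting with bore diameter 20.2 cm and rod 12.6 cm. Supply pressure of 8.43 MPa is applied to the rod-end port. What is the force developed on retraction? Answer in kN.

Rod-side annular area A_ann = π/4 × (20.2² − 12.6²) = 195.8 cm^2
On retraction the pressure acts on the annular area (bore minus rod).
F = P × A_ann

F ≈ 165 kN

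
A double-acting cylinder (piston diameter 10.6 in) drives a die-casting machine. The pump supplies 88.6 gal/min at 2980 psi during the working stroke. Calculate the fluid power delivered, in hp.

W ≈ 154 hp

Hydraulic power = P × Q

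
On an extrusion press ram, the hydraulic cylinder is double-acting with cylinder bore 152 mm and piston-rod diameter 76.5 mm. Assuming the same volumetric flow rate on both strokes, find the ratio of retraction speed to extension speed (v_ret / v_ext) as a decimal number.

v_ret/v_ext ≈ 1.34

Cap-side area A_cap = π/4 × (152 mm)² = 18150 mm^2
Rod-side annular area A_ann = π/4 × (152² − 76.5²) = 13550 mm^2
For equal Q, v ∝ 1/A, so v_ret/v_ext = A_cap/A_ann.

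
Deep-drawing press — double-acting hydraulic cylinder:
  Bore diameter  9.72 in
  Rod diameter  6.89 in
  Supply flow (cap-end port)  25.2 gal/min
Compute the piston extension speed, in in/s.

v ≈ 1.31 in/s

Cap-side area A_cap = π/4 × (9.72 in)² = 74.20 in^2
v = Q / A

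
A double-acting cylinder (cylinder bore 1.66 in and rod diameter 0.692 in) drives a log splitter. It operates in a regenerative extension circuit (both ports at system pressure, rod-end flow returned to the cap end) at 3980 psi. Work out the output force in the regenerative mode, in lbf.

With equal pressure on both faces, forces on the annular region cancel; the net push is pressure × rod cross-section.
Rod cross-section A_rod = π/4 × (0.692 in)² = 0.3761 in^2
F = P × A_rod

F ≈ 1500 lbf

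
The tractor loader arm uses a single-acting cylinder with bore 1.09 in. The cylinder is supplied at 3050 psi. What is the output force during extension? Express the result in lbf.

Cap-side area A_cap = π/4 × (1.09 in)² = 0.9331 in^2
F = P × A_cap = 3050 psi × A_cap

F ≈ 2850 lbf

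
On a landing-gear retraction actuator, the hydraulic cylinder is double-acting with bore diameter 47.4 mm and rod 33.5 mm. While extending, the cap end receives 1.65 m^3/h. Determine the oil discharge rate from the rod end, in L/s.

Q_out ≈ 0.229 L/s

Cap-side area A_cap = π/4 × (47.4 mm)² = 1765 mm^2
Rod-side annular area A_ann = π/4 × (47.4² − 33.5²) = 883.2 mm^2
Piston speed v = Q_in/A_cap; rod-end outflow Q_out = v × A_ann = Q_in × A_ann/A_cap.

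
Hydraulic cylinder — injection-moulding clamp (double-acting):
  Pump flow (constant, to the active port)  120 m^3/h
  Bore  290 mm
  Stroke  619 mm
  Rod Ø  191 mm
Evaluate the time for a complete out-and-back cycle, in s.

Cap-side area A_cap = π/4 × (290 mm)² = 66050 mm^2
Rod-side annular area A_ann = π/4 × (290² − 191²) = 37400 mm^2
t_ext = A_cap·L/Q = 1.227 s
t_ret = A_ann·L/Q = 0.6945 s
t_cycle = t_ext + t_ret

t ≈ 1.92 s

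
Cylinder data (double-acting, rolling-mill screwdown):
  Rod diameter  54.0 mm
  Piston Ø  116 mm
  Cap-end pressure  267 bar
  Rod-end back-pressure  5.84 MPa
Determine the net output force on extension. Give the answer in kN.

Cap-side area A_cap = π/4 × (116 mm)² = 10570 mm^2
Rod-side annular area A_ann = π/4 × (116² − 54.0²) = 8278 mm^2
Net thrust = P_cap·A_cap − P_rod·A_ann = 282.2 kN − 48.34 kN

F ≈ 234 kN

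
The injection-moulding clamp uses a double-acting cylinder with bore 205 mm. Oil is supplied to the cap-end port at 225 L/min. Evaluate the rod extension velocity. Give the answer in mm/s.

Cap-side area A_cap = π/4 × (205 mm)² = 33010 mm^2
v = Q / A

v ≈ 114 mm/s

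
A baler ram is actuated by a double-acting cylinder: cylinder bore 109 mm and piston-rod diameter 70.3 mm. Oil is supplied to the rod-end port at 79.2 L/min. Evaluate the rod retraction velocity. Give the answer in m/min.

v ≈ 14.5 m/min

Rod-side annular area A_ann = π/4 × (109² − 70.3²) = 5450 mm^2
Flow into the rod-end port fills the annular volume.
v = Q / A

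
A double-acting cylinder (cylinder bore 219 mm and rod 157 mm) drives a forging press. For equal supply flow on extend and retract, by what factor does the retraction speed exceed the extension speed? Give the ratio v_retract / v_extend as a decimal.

Cap-side area A_cap = π/4 × (219 mm)² = 37670 mm^2
Rod-side annular area A_ann = π/4 × (219² − 157²) = 18310 mm^2
For equal Q, v ∝ 1/A, so v_ret/v_ext = A_cap/A_ann.

v_ret/v_ext ≈ 2.06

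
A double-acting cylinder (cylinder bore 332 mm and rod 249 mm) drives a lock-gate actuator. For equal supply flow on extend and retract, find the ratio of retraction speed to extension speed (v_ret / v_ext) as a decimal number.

Cap-side area A_cap = π/4 × (332 mm)² = 86570 mm^2
Rod-side annular area A_ann = π/4 × (332² − 249²) = 37870 mm^2
For equal Q, v ∝ 1/A, so v_ret/v_ext = A_cap/A_ann.

v_ret/v_ext ≈ 2.29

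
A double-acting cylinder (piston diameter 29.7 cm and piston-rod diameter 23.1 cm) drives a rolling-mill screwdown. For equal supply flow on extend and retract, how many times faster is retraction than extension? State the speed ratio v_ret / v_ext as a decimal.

Cap-side area A_cap = π/4 × (29.7 cm)² = 692.8 cm^2
Rod-side annular area A_ann = π/4 × (29.7² − 23.1²) = 273.7 cm^2
For equal Q, v ∝ 1/A, so v_ret/v_ext = A_cap/A_ann.

v_ret/v_ext ≈ 2.53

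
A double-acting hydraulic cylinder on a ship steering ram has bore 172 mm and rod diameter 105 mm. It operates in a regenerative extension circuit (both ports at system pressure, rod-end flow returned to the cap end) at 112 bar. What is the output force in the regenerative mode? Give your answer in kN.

F ≈ 97.0 kN

With equal pressure on both faces, forces on the annular region cancel; the net push is pressure × rod cross-section.
Rod cross-section A_rod = π/4 × (105 mm)² = 8659 mm^2
F = P × A_rod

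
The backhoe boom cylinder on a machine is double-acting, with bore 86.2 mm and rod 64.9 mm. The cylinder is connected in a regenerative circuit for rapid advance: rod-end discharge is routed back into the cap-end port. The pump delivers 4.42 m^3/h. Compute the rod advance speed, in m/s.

In regeneration the rod-end outflow joins the pump flow into the cap end, so the net volume the pump must supply per unit advance equals the rod cross-section area.
Rod cross-section A_rod = π/4 × (64.9 mm)² = 3308 mm^2
v = Q_pump / A_rod

v ≈ 0.371 m/s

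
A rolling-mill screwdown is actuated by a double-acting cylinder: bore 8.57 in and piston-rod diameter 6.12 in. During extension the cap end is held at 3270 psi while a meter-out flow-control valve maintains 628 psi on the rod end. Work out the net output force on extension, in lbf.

F ≈ 1.71e5 lbf

Cap-side area A_cap = π/4 × (8.57 in)² = 57.68 in^2
Rod-side annular area A_ann = π/4 × (8.57² − 6.12²) = 28.27 in^2
Net thrust = P_cap·A_cap − P_rod·A_ann = 1.886e5 lbf − 17750 lbf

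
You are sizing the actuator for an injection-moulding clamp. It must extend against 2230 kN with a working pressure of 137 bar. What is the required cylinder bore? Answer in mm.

D ≈ 455 mm

Extension force acts on the full piston face: F = P × (π/4)D².
D = √(4F / (πP)) = √(4 × 2230 kN / (π × 137 bar))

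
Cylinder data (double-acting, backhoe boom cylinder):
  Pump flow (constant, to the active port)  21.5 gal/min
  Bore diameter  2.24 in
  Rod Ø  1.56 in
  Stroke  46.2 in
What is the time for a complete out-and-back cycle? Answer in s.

t ≈ 3.33 s

Cap-side area A_cap = π/4 × (2.24 in)² = 3.941 in^2
Rod-side annular area A_ann = π/4 × (2.24² − 1.56²) = 2.029 in^2
t_ext = A_cap·L/Q = 2.200 s
t_ret = A_ann·L/Q = 1.133 s
t_cycle = t_ext + t_ret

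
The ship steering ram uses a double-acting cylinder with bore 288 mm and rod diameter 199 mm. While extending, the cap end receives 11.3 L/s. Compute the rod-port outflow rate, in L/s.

Q_out ≈ 5.90 L/s

Cap-side area A_cap = π/4 × (288 mm)² = 65140 mm^2
Rod-side annular area A_ann = π/4 × (288² − 199²) = 34040 mm^2
Piston speed v = Q_in/A_cap; rod-end outflow Q_out = v × A_ann = Q_in × A_ann/A_cap.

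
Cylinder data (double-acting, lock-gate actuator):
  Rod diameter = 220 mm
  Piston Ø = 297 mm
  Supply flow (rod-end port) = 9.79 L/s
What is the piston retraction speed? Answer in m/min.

Rod-side annular area A_ann = π/4 × (297² − 220²) = 31270 mm^2
Flow into the rod-end port fills the annular volume.
v = Q / A

v ≈ 18.8 m/min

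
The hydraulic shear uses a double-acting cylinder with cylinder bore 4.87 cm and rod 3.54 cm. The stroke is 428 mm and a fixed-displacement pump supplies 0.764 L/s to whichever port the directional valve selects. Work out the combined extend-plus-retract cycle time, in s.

t ≈ 1.54 s

Cap-side area A_cap = π/4 × (4.87 cm)² = 18.63 cm^2
Rod-side annular area A_ann = π/4 × (4.87² − 3.54²) = 8.785 cm^2
t_ext = A_cap·L/Q = 1.044 s
t_ret = A_ann·L/Q = 0.4921 s
t_cycle = t_ext + t_ret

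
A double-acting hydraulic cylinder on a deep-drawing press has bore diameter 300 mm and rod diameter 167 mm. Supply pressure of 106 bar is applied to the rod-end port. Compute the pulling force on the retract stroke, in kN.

F ≈ 517 kN

Rod-side annular area A_ann = π/4 × (300² − 167²) = 48780 mm^2
On retraction the pressure acts on the annular area (bore minus rod).
F = P × A_ann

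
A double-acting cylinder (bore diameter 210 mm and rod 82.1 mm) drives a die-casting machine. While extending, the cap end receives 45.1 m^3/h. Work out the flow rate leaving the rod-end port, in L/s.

Cap-side area A_cap = π/4 × (210 mm)² = 34640 mm^2
Rod-side annular area A_ann = π/4 × (210² − 82.1²) = 29340 mm^2
Piston speed v = Q_in/A_cap; rod-end outflow Q_out = v × A_ann = Q_in × A_ann/A_cap.

Q_out ≈ 10.6 L/s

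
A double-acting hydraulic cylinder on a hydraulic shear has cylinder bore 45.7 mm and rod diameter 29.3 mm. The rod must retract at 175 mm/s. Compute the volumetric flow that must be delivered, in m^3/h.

Rod-side annular area A_ann = π/4 × (45.7² − 29.3²) = 966.0 mm^2
Q = A × v

Q ≈ 0.609 m^3/h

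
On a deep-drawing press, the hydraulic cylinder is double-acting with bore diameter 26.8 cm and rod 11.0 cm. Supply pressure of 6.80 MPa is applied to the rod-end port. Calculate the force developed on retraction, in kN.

F ≈ 319 kN

Rod-side annular area A_ann = π/4 × (26.8² − 11.0²) = 469.1 cm^2
On retraction the pressure acts on the annular area (bore minus rod).
F = P × A_ann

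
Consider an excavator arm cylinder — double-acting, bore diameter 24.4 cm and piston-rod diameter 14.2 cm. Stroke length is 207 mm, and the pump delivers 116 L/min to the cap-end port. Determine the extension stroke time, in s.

t ≈ 5.01 s

Cap-side area A_cap = π/4 × (24.4 cm)² = 467.6 cm^2
Swept volume V = A × L; t = V / Q = A·L / Q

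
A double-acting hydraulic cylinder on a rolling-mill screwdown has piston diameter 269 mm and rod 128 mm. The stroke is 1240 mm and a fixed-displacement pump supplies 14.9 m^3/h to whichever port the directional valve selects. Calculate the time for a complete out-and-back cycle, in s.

Cap-side area A_cap = π/4 × (269 mm)² = 56830 mm^2
Rod-side annular area A_ann = π/4 × (269² − 128²) = 43960 mm^2
t_ext = A_cap·L/Q = 17.03 s
t_ret = A_ann·L/Q = 13.17 s
t_cycle = t_ext + t_ret

t ≈ 30.2 s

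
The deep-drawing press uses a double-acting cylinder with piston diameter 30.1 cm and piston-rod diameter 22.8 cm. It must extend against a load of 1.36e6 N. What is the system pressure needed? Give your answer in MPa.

Cap-side area A_cap = π/4 × (30.1 cm)² = 711.6 cm^2
P = F / A = 1.36e6 N / A

P ≈ 19.1 MPa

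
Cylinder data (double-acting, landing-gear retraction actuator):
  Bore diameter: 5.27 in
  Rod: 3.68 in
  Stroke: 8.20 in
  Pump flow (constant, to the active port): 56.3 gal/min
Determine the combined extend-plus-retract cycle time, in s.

Cap-side area A_cap = π/4 × (5.27 in)² = 21.81 in^2
Rod-side annular area A_ann = π/4 × (5.27² − 3.68²) = 11.18 in^2
t_ext = A_cap·L/Q = 0.8252 s
t_ret = A_ann·L/Q = 0.4228 s
t_cycle = t_ext + t_ret

t ≈ 1.25 s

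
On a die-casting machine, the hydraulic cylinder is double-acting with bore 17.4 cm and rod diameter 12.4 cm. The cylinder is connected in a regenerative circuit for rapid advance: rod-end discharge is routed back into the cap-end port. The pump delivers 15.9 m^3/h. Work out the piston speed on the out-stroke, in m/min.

v ≈ 21.9 m/min

In regeneration the rod-end outflow joins the pump flow into the cap end, so the net volume the pump must supply per unit advance equals the rod cross-section area.
Rod cross-section A_rod = π/4 × (12.4 cm)² = 120.8 cm^2
v = Q_pump / A_rod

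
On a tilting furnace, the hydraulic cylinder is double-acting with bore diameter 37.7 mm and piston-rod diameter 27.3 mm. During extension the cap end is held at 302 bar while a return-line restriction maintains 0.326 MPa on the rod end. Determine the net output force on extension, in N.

F ≈ 33500 N

Cap-side area A_cap = π/4 × (37.7 mm)² = 1116 mm^2
Rod-side annular area A_ann = π/4 × (37.7² − 27.3²) = 530.9 mm^2
Net thrust = P_cap·A_cap − P_rod·A_ann = 33710 N − 173.1 N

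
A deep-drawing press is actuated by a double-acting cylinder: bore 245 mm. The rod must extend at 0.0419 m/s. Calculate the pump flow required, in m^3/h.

Q ≈ 7.11 m^3/h

Cap-side area A_cap = π/4 × (245 mm)² = 47140 mm^2
Q = A × v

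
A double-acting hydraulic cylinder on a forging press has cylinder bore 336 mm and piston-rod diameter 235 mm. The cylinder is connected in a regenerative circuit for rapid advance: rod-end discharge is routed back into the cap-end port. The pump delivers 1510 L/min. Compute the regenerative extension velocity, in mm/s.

In regeneration the rod-end outflow joins the pump flow into the cap end, so the net volume the pump must supply per unit advance equals the rod cross-section area.
Rod cross-section A_rod = π/4 × (235 mm)² = 43370 mm^2
v = Q_pump / A_rod

v ≈ 580 mm/s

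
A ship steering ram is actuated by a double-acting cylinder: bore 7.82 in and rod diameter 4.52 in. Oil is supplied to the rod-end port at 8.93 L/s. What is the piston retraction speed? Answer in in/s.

v ≈ 17.0 in/s

Rod-side annular area A_ann = π/4 × (7.82² − 4.52²) = 31.98 in^2
Flow into the rod-end port fills the annular volume.
v = Q / A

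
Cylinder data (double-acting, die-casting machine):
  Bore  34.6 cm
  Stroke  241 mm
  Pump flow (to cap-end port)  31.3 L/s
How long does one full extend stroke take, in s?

t ≈ 0.724 s

Cap-side area A_cap = π/4 × (34.6 cm)² = 940.2 cm^2
Swept volume V = A × L; t = V / Q = A·L / Q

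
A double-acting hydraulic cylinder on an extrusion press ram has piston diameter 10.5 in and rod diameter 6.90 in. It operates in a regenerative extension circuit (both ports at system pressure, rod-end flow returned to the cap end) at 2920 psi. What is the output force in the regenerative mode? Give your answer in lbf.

With equal pressure on both faces, forces on the annular region cancel; the net push is pressure × rod cross-section.
Rod cross-section A_rod = π/4 × (6.90 in)² = 37.39 in^2
F = P × A_rod

F ≈ 1.09e5 lbf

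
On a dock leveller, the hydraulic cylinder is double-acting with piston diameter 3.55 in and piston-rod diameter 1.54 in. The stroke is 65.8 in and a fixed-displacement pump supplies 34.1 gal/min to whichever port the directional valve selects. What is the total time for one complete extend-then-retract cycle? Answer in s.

Cap-side area A_cap = π/4 × (3.55 in)² = 9.898 in^2
Rod-side annular area A_ann = π/4 × (3.55² − 1.54²) = 8.035 in^2
t_ext = A_cap·L/Q = 4.961 s
t_ret = A_ann·L/Q = 4.027 s
t_cycle = t_ext + t_ret

t ≈ 8.99 s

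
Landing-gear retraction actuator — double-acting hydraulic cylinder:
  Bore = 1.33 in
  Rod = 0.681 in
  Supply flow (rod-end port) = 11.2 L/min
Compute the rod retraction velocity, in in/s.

v ≈ 11.1 in/s

Rod-side annular area A_ann = π/4 × (1.33² − 0.681²) = 1.025 in^2
Flow into the rod-end port fills the annular volume.
v = Q / A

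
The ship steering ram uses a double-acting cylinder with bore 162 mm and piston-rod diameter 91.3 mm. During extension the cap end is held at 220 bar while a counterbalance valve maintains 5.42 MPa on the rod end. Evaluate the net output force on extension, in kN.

F ≈ 377 kN

Cap-side area A_cap = π/4 × (162 mm)² = 20610 mm^2
Rod-side annular area A_ann = π/4 × (162² − 91.3²) = 14070 mm^2
Net thrust = P_cap·A_cap − P_rod·A_ann = 453.5 kN − 76.23 kN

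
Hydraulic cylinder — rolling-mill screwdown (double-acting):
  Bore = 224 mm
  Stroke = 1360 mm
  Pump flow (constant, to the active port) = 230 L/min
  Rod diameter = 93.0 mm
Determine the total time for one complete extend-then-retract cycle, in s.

Cap-side area A_cap = π/4 × (224 mm)² = 39410 mm^2
Rod-side annular area A_ann = π/4 × (224² − 93.0²) = 32620 mm^2
t_ext = A_cap·L/Q = 13.98 s
t_ret = A_ann·L/Q = 11.57 s
t_cycle = t_ext + t_ret

t ≈ 25.6 s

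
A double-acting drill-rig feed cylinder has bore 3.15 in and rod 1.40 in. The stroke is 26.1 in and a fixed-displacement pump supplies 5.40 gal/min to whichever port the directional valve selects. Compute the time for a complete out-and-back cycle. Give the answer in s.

t ≈ 17.6 s

Cap-side area A_cap = π/4 × (3.15 in)² = 7.793 in^2
Rod-side annular area A_ann = π/4 × (3.15² − 1.40²) = 6.254 in^2
t_ext = A_cap·L/Q = 9.784 s
t_ret = A_ann·L/Q = 7.851 s
t_cycle = t_ext + t_ret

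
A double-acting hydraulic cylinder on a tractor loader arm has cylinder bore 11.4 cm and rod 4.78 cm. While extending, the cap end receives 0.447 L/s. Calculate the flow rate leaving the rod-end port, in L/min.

Cap-side area A_cap = π/4 × (11.4 cm)² = 102.1 cm^2
Rod-side annular area A_ann = π/4 × (11.4² − 4.78²) = 84.13 cm^2
Piston speed v = Q_in/A_cap; rod-end outflow Q_out = v × A_ann = Q_in × A_ann/A_cap.

Q_out ≈ 22.1 L/min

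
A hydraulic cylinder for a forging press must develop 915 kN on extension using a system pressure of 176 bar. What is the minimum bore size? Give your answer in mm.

Extension force acts on the full piston face: F = P × (π/4)D².
D = √(4F / (πP)) = √(4 × 915 kN / (π × 176 bar))

D ≈ 257 mm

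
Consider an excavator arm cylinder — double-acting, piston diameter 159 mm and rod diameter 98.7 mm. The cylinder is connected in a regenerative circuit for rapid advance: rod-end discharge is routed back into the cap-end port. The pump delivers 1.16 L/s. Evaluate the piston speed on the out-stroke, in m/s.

v ≈ 0.152 m/s

In regeneration the rod-end outflow joins the pump flow into the cap end, so the net volume the pump must supply per unit advance equals the rod cross-section area.
Rod cross-section A_rod = π/4 × (98.7 mm)² = 7651 mm^2
v = Q_pump / A_rod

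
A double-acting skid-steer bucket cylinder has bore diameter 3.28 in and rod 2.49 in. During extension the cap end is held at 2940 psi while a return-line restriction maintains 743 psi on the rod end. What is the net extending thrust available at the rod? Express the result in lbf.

F ≈ 22200 lbf

Cap-side area A_cap = π/4 × (3.28 in)² = 8.450 in^2
Rod-side annular area A_ann = π/4 × (3.28² − 2.49²) = 3.580 in^2
Net thrust = P_cap·A_cap − P_rod·A_ann = 24840 lbf − 2660 lbf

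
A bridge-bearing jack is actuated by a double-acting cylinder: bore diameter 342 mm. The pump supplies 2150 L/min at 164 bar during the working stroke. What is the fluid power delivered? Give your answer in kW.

Hydraulic power = P × Q

W ≈ 588 kW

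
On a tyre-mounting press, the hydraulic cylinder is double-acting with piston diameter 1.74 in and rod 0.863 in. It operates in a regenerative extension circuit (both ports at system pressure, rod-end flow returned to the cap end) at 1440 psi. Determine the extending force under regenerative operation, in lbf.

F ≈ 842 lbf

With equal pressure on both faces, forces on the annular region cancel; the net push is pressure × rod cross-section.
Rod cross-section A_rod = π/4 × (0.863 in)² = 0.5849 in^2
F = P × A_rod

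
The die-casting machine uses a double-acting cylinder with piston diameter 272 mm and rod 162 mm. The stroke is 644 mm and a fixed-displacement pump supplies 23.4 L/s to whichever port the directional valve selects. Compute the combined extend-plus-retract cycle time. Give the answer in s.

Cap-side area A_cap = π/4 × (272 mm)² = 58110 mm^2
Rod-side annular area A_ann = π/4 × (272² − 162²) = 37490 mm^2
t_ext = A_cap·L/Q = 1.599 s
t_ret = A_ann·L/Q = 1.032 s
t_cycle = t_ext + t_ret

t ≈ 2.63 s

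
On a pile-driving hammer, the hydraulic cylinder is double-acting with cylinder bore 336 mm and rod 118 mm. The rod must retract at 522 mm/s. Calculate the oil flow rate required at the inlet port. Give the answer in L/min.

Q ≈ 2430 L/min

Rod-side annular area A_ann = π/4 × (336² − 118²) = 77730 mm^2
Q = A × v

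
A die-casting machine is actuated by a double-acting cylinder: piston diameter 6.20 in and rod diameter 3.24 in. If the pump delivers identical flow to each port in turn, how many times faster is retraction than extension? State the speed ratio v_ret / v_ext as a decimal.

Cap-side area A_cap = π/4 × (6.20 in)² = 30.19 in^2
Rod-side annular area A_ann = π/4 × (6.20² − 3.24²) = 21.95 in^2
For equal Q, v ∝ 1/A, so v_ret/v_ext = A_cap/A_ann.

v_ret/v_ext ≈ 1.38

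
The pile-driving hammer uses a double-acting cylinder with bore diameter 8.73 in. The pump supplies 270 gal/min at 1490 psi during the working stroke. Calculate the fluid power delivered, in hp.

W ≈ 235 hp

Hydraulic power = P × Q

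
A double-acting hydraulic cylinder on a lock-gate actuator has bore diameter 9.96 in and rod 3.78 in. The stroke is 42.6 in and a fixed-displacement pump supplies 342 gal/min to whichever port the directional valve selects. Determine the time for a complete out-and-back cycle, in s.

t ≈ 4.68 s

Cap-side area A_cap = π/4 × (9.96 in)² = 77.91 in^2
Rod-side annular area A_ann = π/4 × (9.96² − 3.78²) = 66.69 in^2
t_ext = A_cap·L/Q = 2.521 s
t_ret = A_ann·L/Q = 2.158 s
t_cycle = t_ext + t_ret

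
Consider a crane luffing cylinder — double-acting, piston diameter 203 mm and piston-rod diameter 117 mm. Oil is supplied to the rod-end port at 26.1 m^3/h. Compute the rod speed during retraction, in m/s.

Rod-side annular area A_ann = π/4 × (203² − 117²) = 21610 mm^2
Flow into the rod-end port fills the annular volume.
v = Q / A

v ≈ 0.335 m/s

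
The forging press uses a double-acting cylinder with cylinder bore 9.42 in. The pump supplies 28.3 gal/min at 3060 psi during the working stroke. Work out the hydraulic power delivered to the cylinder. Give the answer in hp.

Hydraulic power = P × Q

W ≈ 50.5 hp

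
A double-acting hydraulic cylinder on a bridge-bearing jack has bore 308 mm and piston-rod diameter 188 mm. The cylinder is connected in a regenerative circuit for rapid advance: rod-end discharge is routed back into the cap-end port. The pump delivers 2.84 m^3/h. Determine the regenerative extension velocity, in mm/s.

v ≈ 28.4 mm/s

In regeneration the rod-end outflow joins the pump flow into the cap end, so the net volume the pump must supply per unit advance equals the rod cross-section area.
Rod cross-section A_rod = π/4 × (188 mm)² = 27760 mm^2
v = Q_pump / A_rod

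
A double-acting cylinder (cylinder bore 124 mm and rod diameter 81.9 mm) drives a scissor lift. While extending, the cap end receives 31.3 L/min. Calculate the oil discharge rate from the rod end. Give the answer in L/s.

Cap-side area A_cap = π/4 × (124 mm)² = 12080 mm^2
Rod-side annular area A_ann = π/4 × (124² − 81.9²) = 6808 mm^2
Piston speed v = Q_in/A_cap; rod-end outflow Q_out = v × A_ann = Q_in × A_ann/A_cap.

Q_out ≈ 0.294 L/s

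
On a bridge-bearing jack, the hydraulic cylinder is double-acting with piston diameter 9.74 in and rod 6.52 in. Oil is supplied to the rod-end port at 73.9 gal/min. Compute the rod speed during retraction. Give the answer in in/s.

Rod-side annular area A_ann = π/4 × (9.74² − 6.52²) = 41.12 in^2
Flow into the rod-end port fills the annular volume.
v = Q / A

v ≈ 6.92 in/s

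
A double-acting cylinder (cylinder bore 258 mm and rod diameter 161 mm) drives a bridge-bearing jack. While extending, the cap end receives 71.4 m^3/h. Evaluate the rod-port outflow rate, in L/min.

Cap-side area A_cap = π/4 × (258 mm)² = 52280 mm^2
Rod-side annular area A_ann = π/4 × (258² − 161²) = 31920 mm^2
Piston speed v = Q_in/A_cap; rod-end outflow Q_out = v × A_ann = Q_in × A_ann/A_cap.

Q_out ≈ 727 L/min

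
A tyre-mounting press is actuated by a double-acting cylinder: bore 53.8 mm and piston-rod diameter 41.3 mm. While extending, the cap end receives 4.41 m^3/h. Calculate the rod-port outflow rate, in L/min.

Cap-side area A_cap = π/4 × (53.8 mm)² = 2273 mm^2
Rod-side annular area A_ann = π/4 × (53.8² − 41.3²) = 933.6 mm^2
Piston speed v = Q_in/A_cap; rod-end outflow Q_out = v × A_ann = Q_in × A_ann/A_cap.

Q_out ≈ 30.2 L/min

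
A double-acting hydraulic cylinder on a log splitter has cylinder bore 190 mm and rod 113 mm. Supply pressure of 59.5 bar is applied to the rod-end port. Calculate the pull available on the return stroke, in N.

Rod-side annular area A_ann = π/4 × (190² − 113²) = 18320 mm^2
On retraction the pressure acts on the annular area (bore minus rod).
F = P × A_ann

F ≈ 1.09e5 N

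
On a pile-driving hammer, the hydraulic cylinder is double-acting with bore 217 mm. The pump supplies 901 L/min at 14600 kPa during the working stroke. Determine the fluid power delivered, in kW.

Hydraulic power = P × Q

W ≈ 219 kW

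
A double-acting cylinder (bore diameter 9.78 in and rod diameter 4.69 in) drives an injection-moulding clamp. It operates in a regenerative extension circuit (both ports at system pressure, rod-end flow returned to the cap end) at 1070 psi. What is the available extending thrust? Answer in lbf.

With equal pressure on both faces, forces on the annular region cancel; the net push is pressure × rod cross-section.
Rod cross-section A_rod = π/4 × (4.69 in)² = 17.28 in^2
F = P × A_rod

F ≈ 18500 lbf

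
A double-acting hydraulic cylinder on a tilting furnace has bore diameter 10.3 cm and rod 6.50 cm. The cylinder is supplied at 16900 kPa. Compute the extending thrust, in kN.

F ≈ 141 kN

Cap-side area A_cap = π/4 × (10.3 cm)² = 83.32 cm^2
F = P × A_cap = 16900 kPa × A_cap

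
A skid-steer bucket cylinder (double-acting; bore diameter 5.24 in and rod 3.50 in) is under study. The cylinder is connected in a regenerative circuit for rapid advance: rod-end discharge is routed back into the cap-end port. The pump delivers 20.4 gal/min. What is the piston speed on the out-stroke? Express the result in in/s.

In regeneration the rod-end outflow joins the pump flow into the cap end, so the net volume the pump must supply per unit advance equals the rod cross-section area.
Rod cross-section A_rod = π/4 × (3.50 in)² = 9.621 in^2
v = Q_pump / A_rod

v ≈ 8.16 in/s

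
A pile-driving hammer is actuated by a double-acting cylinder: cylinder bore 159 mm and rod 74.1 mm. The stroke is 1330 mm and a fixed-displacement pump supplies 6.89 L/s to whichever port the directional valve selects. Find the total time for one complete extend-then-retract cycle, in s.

t ≈ 6.83 s

Cap-side area A_cap = π/4 × (159 mm)² = 19860 mm^2
Rod-side annular area A_ann = π/4 × (159² − 74.1²) = 15540 mm^2
t_ext = A_cap·L/Q = 3.833 s
t_ret = A_ann·L/Q = 3.000 s
t_cycle = t_ext + t_ret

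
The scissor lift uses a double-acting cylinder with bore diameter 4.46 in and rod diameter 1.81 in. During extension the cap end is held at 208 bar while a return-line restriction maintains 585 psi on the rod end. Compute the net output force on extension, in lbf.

Cap-side area A_cap = π/4 × (4.46 in)² = 15.62 in^2
Rod-side annular area A_ann = π/4 × (4.46² − 1.81²) = 13.05 in^2
Net thrust = P_cap·A_cap − P_rod·A_ann = 47130 lbf − 7634 lbf

F ≈ 39500 lbf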